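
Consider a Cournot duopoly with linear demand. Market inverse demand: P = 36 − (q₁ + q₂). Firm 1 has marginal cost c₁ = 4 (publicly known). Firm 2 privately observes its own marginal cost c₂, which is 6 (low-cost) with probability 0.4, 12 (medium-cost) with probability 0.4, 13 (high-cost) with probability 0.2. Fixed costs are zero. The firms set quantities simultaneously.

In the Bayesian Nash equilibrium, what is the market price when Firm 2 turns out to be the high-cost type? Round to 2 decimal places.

Type-c best response for Firm 2: q₂(c) = (36 − c)/2 − q₁/2.
Firm 1 maximizes expected profit; its first-order condition is 36 − 2q₁ − E[q₂] − 4 = 0.
Substituting E[q₂] and solving: E[c₂] = 9.8, so q₁ = (36 − 2·4 + 9.8)/3 = 12.6.
q₂(high-cost) = 5.2, so P = 36 − (12.6 + 5.2) = 18.2.

18.20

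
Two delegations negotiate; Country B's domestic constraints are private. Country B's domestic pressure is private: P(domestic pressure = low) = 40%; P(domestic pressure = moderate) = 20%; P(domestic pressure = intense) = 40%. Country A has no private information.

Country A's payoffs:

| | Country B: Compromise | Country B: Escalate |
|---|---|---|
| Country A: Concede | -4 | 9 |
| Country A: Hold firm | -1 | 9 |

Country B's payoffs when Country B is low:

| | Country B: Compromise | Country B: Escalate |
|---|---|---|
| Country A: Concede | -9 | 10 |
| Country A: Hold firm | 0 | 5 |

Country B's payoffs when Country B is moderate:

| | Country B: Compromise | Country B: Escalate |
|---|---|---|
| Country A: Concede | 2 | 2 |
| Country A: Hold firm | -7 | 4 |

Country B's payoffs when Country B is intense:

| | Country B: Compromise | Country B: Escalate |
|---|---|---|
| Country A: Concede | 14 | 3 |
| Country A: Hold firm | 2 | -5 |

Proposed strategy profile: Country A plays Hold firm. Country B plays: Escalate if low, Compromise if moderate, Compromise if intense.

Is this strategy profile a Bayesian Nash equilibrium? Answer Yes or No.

No

A profile is a BNE iff every type of every player is best-responding given beliefs about the other side.
Country A plays Hold firm: E[Hold firm] = 0.4·(9) + 0.2·(-1) + 0.4·(-1) = 3; E[Concede] = 1.2. Best-responding. ✓
Country B (domestic pressure low), facing Hold firm: Compromise gives 0, Escalate gives 5. Proposed Escalate is best. ✓
Country B (domestic pressure moderate), facing Hold firm: Compromise gives -7, Escalate gives 4. Proposed Compromise is not best — profitable deviation exists. ✗
Country B (domestic pressure intense), facing Hold firm: Compromise gives 2, Escalate gives -5. Proposed Compromise is best. ✓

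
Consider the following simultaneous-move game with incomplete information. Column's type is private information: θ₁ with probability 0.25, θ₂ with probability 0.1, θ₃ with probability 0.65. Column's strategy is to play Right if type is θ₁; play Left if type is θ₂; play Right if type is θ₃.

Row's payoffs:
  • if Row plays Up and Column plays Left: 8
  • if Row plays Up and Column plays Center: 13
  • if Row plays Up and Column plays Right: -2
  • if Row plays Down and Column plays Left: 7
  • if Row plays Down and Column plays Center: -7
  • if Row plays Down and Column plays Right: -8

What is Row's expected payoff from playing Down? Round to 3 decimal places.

-6.500

E[Down] = 0.25·(-8) + 0.1·7 + 0.65·(-8) = (-2) + 0.7 + (-5.2) = -6.5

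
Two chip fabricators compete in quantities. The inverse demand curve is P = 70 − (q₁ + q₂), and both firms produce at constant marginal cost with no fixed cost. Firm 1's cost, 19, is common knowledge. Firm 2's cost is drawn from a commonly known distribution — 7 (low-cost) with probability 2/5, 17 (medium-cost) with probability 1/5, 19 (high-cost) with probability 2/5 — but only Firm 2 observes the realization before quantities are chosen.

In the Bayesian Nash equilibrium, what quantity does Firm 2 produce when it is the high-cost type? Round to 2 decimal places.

Type-c best response for Firm 2: q₂(c) = (70 − c)/2 − q₁/2.
Firm 1 maximizes expected profit; its first-order condition is 70 − 2q₁ − E[q₂] − 19 = 0.
Substituting E[q₂] and solving: E[c₂] = 13.8, so q₁ = (70 − 2·19 + 13.8)/3 = 15.2667.
q₂(high-cost) = (70 − 19 − 15.2667)/2 = 17.8667.

17.87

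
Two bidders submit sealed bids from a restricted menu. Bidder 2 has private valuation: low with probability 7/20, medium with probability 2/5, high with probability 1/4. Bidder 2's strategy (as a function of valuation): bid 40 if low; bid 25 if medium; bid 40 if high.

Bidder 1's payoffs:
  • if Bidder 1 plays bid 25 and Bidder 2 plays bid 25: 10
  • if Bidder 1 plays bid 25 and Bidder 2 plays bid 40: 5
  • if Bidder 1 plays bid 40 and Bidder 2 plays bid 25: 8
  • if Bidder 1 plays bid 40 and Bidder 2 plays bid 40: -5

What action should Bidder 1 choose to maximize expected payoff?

E[bid 25] = 7/20·(5) + 2/5·(10) + 1/4·(5) = 7
E[bid 40] = 7/20·(-5) + 2/5·(8) + 1/4·(-5) = 1/5
Best response: bid 25 (7 is the largest).

bid 25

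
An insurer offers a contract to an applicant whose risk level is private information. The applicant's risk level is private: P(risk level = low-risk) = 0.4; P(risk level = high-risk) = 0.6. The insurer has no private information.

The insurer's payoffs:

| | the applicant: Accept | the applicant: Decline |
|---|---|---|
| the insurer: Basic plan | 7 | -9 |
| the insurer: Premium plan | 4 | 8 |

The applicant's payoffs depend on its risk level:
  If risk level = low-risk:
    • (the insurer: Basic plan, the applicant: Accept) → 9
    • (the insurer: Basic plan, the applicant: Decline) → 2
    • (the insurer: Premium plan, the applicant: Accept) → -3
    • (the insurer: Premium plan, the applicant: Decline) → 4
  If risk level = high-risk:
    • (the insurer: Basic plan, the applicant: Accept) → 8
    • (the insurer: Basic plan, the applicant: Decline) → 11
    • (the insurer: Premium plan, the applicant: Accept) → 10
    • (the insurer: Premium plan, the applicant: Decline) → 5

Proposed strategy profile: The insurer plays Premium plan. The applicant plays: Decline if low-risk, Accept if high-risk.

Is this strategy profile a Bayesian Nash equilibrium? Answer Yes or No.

Yes

The insurer plays Premium plan: E[Premium plan] = 0.4·(8) + 0.6·(4) = 5.6; E[Basic plan] = 0.6. Best-responding. ✓
The applicant (risk level low-risk), facing Premium plan: Accept gives -3, Decline gives 4. Proposed Decline is best. ✓
The applicant (risk level high-risk), facing Premium plan: Accept gives 10, Decline gives 5. Proposed Accept is best. ✓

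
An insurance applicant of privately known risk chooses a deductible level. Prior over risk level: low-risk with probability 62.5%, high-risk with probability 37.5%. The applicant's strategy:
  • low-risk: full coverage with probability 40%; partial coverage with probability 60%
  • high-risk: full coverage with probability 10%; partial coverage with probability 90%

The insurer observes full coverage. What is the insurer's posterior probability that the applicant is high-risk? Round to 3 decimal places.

0.130

P(full coverage) = 0.625·0.4 + 0.375·0.1 = 0.2875
P(high-risk | full coverage) = (0.375·0.1) / 0.2875 = 0.0375 / 0.2875 = 0.130435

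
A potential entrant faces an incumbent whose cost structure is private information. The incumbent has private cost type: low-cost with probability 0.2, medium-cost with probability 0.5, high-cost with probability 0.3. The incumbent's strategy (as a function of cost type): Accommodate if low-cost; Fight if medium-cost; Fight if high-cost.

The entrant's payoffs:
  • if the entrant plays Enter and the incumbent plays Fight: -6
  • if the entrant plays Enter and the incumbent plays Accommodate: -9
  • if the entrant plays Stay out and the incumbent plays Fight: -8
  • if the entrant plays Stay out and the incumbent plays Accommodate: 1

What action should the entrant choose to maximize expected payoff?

E[Enter] = 0.2·(-9) + 0.5·(-6) + 0.3·(-6) = -6.6
E[Stay out] = 0.2·(1) + 0.5·(-8) + 0.3·(-8) = -6.2
Best response: Stay out (-6.2 is the largest).

Stay out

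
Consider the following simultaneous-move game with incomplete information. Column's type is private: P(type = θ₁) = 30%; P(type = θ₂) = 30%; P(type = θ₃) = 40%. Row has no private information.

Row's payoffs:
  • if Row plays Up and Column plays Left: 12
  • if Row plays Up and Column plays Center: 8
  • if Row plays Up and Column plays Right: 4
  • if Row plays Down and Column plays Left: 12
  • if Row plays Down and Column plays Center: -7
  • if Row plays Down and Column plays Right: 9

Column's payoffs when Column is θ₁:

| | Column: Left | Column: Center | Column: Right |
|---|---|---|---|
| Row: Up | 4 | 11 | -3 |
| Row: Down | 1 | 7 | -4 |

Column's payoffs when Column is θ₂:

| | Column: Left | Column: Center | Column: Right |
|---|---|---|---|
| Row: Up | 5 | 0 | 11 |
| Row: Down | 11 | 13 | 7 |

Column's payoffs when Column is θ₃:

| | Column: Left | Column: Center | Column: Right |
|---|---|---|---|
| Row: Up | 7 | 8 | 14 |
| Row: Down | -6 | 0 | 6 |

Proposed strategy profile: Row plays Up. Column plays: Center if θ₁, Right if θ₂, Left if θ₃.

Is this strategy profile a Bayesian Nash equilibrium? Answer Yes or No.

No

Row plays Up: E[Up] = 0.3·(8) + 0.3·(4) + 0.4·(12) = 8.4; E[Down] = 5.4. Best-responding. ✓
Column (type θ₁), facing Up: Left gives 4, Center gives 11, Right gives -3. Proposed Center is best. ✓
Column (type θ₂), facing Up: Left gives 5, Center gives 0, Right gives 11. Proposed Right is best. ✓
Column (type θ₃), facing Up: Left gives 7, Center gives 8, Right gives 14. Proposed Left is not best — profitable deviation exists. ✗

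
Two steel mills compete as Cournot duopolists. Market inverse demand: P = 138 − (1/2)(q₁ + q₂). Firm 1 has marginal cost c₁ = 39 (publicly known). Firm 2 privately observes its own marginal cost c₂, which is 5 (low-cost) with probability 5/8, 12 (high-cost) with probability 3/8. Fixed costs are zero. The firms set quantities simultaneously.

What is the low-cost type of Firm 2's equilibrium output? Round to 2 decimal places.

Type-c best response for Firm 2: q₂(c) = (138 − c) − q₁/2.
Firm 1 maximizes expected profit; its first-order condition is 138 − q₁ − (1/2)E[q₂] − 39 = 0.
Substituting E[q₂] and solving: E[c₂] = 7.625, so q₁ = (138 − 2·39 + 7.625)/(3/2) = 45.0833.
q₂(low-cost) = (138 − 5 − (1/2)·45.0833) = 110.458.

110.46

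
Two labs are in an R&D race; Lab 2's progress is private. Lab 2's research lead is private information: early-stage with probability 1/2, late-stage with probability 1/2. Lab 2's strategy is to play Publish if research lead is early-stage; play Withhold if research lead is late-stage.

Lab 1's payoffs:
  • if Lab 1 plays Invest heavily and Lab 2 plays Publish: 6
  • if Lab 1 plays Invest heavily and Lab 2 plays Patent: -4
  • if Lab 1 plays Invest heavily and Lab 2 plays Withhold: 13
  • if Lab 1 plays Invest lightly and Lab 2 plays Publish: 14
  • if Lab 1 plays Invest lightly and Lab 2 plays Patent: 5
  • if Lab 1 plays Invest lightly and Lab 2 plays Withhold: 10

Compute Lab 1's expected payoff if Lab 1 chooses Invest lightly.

E[Invest lightly] = 1/2·14 + 1/2·10 = 7 + 5 = 12

12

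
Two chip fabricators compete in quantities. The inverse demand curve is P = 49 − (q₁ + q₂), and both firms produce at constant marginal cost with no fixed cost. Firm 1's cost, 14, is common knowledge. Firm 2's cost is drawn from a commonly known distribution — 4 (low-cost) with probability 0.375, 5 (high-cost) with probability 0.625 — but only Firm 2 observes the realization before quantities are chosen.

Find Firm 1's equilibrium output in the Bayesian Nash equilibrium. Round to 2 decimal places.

8.54

Type-c best response for Firm 2: q₂(c) = (49 − c)/2 − q₁/2.
Firm 1 maximizes expected profit; its first-order condition is 49 − 2q₁ − E[q₂] − 14 = 0.
Substituting E[q₂] and solving: E[c₂] = 4.625, so q₁ = (49 − 2·14 + 4.625)/3 = 8.54167.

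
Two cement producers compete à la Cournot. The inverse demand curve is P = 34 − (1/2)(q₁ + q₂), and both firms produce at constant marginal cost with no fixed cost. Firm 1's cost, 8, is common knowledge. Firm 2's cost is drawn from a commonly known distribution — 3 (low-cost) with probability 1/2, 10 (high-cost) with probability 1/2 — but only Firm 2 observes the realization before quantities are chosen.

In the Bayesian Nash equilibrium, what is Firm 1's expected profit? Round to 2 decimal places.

133.39

Firm 2 with cost c maximizes (34 − (1/2)(q₁+q₂) − c)·q₂, giving q₂(c) = (34 − c − (1/2)q₁).
E[c₂] = 1/2·3 + 1/2·10 = 6.5
Firm 1's FOC against E[q₂] yields q₁ = (34 − 2·8 + E[c₂])/(3/2) = (34 − 16 + 6.5)/(3/2) = 16.3333.
E[P] = 34 − (1/2)·(q₁ + E[q₂]) = 16.1667; Firm 1's expected profit = (E[P] − 8)·q₁ = (16.1667 − 8)·16.3333 = 133.389.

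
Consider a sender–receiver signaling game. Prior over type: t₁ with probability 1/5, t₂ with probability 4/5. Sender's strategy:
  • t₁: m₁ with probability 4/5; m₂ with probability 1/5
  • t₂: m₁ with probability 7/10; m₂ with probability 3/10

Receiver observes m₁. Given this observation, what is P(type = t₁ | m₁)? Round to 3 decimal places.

Apply Bayes' rule using the sender's strategy as the likelihood.
P(m₁) = (1/5)·(4/5) + (4/5)·(7/10) = 18/25
P(t₁ | m₁) = ((1/5)·(4/5)) / (18/25) = (4/25) / (18/25) = 2/9

0.222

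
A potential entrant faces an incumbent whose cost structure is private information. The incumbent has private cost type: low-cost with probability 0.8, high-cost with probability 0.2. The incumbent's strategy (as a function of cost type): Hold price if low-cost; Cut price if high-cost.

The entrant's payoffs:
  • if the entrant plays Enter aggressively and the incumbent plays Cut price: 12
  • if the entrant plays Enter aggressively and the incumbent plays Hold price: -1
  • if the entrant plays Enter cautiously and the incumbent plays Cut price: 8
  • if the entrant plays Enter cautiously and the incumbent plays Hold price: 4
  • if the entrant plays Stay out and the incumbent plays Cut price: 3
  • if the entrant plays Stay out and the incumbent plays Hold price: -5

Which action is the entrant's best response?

Enter cautiously

E[Enter aggressively] = 0.8·(-1) + 0.2·(12) = 1.6
E[Enter cautiously] = 0.8·(4) + 0.2·(8) = 4.8
E[Stay out] = 0.8·(-5) + 0.2·(3) = -3.4
Best response: Enter cautiously (4.8 is the largest).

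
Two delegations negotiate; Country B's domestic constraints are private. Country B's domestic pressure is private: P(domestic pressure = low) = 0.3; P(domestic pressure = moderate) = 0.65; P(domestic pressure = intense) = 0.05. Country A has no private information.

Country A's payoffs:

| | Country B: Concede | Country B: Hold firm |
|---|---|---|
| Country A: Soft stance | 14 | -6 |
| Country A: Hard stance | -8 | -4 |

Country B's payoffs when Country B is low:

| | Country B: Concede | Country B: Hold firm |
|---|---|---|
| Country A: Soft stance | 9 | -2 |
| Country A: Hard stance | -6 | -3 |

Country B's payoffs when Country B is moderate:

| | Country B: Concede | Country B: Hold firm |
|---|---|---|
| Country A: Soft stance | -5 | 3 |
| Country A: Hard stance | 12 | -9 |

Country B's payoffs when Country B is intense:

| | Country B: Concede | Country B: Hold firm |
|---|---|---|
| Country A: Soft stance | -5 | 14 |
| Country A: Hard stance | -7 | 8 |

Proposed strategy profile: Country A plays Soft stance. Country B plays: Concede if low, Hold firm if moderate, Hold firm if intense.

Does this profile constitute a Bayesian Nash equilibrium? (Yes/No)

Yes

Country A plays Soft stance: E[Soft stance] = 0.3·(14) + 0.65·(-6) + 0.05·(-6) = 0; E[Hard stance] = -5.2. Best-responding. ✓
Country B (domestic pressure low), facing Soft stance: Concede gives 9, Hold firm gives -2. Proposed Concede is best. ✓
Country B (domestic pressure moderate), facing Soft stance: Concede gives -5, Hold firm gives 3. Proposed Hold firm is best. ✓
Country B (domestic pressure intense), facing Soft stance: Concede gives -5, Hold firm gives 14. Proposed Hold firm is best. ✓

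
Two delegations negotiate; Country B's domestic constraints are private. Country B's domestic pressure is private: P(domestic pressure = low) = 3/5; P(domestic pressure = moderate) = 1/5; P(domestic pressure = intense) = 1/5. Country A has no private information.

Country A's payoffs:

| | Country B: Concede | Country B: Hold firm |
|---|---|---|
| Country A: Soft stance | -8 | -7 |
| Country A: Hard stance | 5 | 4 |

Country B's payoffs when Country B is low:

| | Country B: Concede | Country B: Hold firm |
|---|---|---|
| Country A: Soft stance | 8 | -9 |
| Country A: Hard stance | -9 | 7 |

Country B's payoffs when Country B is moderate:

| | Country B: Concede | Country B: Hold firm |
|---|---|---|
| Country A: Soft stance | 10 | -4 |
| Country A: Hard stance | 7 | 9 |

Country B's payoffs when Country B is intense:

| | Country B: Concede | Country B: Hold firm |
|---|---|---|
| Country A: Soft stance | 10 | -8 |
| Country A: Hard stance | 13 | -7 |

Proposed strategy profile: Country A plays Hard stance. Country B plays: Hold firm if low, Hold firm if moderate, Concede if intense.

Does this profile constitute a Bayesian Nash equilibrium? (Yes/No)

Country A plays Hard stance: E[Hard stance] = 3/5·(4) + 1/5·(4) + 1/5·(5) = 21/5; E[Soft stance] = -36/5. Best-responding. ✓
Country B (domestic pressure low), facing Hard stance: Concede gives -9, Hold firm gives 7. Proposed Hold firm is best. ✓
Country B (domestic pressure moderate), facing Hard stance: Concede gives 7, Hold firm gives 9. Proposed Hold firm is best. ✓
Country B (domestic pressure intense), facing Hard stance: Concede gives 13, Hold firm gives -7. Proposed Concede is best. ✓

Yes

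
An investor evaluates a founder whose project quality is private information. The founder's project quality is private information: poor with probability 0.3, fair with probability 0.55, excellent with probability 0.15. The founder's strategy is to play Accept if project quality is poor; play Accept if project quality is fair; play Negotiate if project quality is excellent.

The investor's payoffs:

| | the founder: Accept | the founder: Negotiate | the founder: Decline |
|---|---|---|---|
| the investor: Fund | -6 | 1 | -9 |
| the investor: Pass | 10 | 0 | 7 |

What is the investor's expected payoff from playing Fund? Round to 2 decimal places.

E[Fund] = 0.3·(-6) + 0.55·(-6) + 0.15·1 = (-1.8) + (-3.3) + 0.15 = -4.95

-4.95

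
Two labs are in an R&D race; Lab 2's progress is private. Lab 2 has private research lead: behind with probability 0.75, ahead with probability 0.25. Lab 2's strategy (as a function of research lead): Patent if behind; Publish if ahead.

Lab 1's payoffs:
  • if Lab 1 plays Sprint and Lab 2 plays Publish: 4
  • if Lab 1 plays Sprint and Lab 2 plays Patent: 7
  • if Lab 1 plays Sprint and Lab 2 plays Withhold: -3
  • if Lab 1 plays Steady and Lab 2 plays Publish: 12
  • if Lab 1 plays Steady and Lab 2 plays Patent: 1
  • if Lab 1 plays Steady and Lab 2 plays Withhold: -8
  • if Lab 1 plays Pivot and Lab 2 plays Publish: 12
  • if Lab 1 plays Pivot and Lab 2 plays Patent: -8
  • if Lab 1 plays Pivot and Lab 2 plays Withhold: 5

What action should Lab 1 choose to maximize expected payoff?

E[Sprint] = 0.75·(7) + 0.25·(4) = 6.25
E[Steady] = 0.75·(1) + 0.25·(12) = 3.75
E[Pivot] = 0.75·(-8) + 0.25·(12) = -3
Best response: Sprint (6.25 is the largest).

Sprint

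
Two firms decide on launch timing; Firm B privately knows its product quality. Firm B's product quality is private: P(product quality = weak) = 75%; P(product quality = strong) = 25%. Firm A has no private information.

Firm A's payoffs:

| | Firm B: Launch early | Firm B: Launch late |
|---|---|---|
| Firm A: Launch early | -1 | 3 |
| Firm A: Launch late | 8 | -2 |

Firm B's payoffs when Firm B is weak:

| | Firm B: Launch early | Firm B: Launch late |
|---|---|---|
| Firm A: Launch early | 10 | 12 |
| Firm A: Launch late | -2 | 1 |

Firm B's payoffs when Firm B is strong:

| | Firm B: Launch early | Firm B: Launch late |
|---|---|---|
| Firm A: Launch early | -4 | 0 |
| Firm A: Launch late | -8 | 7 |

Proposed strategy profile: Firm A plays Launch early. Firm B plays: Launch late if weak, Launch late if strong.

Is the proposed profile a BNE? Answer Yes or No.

Yes

A profile is a BNE iff every type of every player is best-responding given beliefs about the other side.
Firm A plays Launch early: E[Launch early] = 0.75·(3) + 0.25·(3) = 3; E[Launch late] = -2. Best-responding. ✓
Firm B (product quality weak), facing Launch early: Launch early gives 10, Launch late gives 12. Proposed Launch late is best. ✓
Firm B (product quality strong), facing Launch early: Launch early gives -4, Launch late gives 0. Proposed Launch late is best. ✓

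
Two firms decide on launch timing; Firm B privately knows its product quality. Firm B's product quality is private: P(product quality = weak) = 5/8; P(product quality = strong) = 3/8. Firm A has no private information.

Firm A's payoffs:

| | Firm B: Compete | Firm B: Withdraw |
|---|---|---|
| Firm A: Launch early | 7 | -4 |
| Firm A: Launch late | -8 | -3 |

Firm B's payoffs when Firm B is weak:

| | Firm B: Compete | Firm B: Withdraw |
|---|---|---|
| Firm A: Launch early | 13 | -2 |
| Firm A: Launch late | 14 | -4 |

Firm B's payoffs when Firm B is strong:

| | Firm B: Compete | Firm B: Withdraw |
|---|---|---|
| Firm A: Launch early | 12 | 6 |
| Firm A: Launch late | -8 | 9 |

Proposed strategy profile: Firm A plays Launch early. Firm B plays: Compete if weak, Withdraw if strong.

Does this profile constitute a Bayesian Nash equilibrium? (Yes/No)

Firm A plays Launch early: E[Launch early] = 5/8·(7) + 3/8·(-4) = 23/8; E[Launch late] = -49/8. Best-responding. ✓
Firm B (product quality weak), facing Launch early: Compete gives 13, Withdraw gives -2. Proposed Compete is best. ✓
Firm B (product quality strong), facing Launch early: Compete gives 12, Withdraw gives 6. Proposed Withdraw is not best — profitable deviation exists. ✗

No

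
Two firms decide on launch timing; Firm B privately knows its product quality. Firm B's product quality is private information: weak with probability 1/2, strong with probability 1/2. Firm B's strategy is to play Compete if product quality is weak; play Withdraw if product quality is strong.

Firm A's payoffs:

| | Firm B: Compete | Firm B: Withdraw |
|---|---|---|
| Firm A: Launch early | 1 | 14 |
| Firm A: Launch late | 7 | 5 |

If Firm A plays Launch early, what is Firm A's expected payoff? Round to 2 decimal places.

7.50

E[Launch early] = 1/2·1 + 1/2·14 = 1/2 + 7 = 15/2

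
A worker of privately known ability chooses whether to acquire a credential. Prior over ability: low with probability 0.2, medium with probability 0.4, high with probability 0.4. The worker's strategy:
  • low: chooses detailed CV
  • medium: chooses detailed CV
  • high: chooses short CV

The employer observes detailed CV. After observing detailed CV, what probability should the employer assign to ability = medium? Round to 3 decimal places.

0.667

P(detailed CV) = 0.2·1 + 0.4·1 + 0.4·0 = 0.6
P(medium | detailed CV) = (0.4·1) / 0.6 = 0.4 / 0.6 = 0.666667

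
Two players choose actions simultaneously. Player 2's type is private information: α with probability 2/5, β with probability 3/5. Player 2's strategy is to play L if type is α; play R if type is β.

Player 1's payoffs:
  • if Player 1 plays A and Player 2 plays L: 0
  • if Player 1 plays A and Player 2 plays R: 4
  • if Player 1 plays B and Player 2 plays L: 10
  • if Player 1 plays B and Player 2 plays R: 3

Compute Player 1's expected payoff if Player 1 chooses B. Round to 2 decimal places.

5.80

E[B] = 2/5·10 + 3/5·3 = 4 + 9/5 = 29/5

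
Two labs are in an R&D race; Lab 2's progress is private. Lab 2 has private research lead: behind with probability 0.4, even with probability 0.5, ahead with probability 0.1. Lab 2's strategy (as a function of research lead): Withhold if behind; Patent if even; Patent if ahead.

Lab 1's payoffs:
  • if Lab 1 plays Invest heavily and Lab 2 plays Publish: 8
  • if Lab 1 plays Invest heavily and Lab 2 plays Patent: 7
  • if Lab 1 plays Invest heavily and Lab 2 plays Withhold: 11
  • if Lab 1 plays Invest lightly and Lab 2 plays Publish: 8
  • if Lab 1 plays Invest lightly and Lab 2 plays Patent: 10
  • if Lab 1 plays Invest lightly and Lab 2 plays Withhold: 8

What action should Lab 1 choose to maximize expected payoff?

E[Invest heavily] = 0.4·(11) + 0.5·(7) + 0.1·(7) = 8.6
E[Invest lightly] = 0.4·(8) + 0.5·(10) + 0.1·(10) = 9.2
Best response: Invest lightly (9.2 is the largest).

Invest lightly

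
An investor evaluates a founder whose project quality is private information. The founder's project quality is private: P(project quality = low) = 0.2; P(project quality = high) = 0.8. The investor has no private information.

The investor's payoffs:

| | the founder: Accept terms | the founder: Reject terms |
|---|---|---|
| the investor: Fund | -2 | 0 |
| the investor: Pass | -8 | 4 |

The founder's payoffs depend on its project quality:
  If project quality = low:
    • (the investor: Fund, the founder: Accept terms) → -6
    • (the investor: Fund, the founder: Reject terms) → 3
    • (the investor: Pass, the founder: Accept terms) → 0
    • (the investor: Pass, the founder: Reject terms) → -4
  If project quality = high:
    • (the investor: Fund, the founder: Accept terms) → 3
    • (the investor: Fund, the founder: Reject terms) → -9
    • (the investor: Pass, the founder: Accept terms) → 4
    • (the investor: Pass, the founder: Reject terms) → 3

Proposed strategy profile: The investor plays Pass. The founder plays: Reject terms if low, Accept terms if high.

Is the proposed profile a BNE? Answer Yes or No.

A profile is a BNE iff every type of every player is best-responding given beliefs about the other side.
The investor plays Pass: E[Pass] = 0.2·(4) + 0.8·(-8) = -5.6; E[Fund] = -1.6. Not best-responding. ✗
The founder (project quality low), facing Pass: Accept terms gives 0, Reject terms gives -4. Proposed Reject terms is not best — profitable deviation exists. ✗
The founder (project quality high), facing Pass: Accept terms gives 4, Reject terms gives 3. Proposed Accept terms is best. ✓

No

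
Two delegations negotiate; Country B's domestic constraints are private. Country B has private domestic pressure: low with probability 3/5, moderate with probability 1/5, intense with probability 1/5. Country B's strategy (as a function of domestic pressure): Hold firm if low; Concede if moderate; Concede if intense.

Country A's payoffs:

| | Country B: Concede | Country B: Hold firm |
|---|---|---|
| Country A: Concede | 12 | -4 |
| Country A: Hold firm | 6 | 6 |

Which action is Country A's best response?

E[Concede] = 3/5·(-4) + 1/5·(12) + 1/5·(12) = 12/5
E[Hold firm] = 3/5·(6) + 1/5·(6) + 1/5·(6) = 6
Best response: Hold firm (6 is the largest).

Hold firm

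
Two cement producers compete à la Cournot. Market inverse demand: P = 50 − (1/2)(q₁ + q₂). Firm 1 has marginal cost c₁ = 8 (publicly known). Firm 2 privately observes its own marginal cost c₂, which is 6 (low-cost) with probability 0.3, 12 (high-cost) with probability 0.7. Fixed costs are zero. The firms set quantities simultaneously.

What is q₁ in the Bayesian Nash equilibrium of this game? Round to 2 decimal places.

Each type of Firm 2 best-responds to q₁; Firm 1 best-responds to the expected q₂ over Firm 2's types.
Firm 2 with cost c maximizes (50 − (1/2)(q₁+q₂) − c)·q₂, giving q₂(c) = (50 − c − (1/2)q₁).
E[c₂] = 0.3·6 + 0.7·12 = 10.2
Firm 1's FOC against E[q₂] yields q₁ = (50 − 2·8 + E[c₂])/(3/2) = (50 − 16 + 10.2)/(3/2) = 29.4667.

29.47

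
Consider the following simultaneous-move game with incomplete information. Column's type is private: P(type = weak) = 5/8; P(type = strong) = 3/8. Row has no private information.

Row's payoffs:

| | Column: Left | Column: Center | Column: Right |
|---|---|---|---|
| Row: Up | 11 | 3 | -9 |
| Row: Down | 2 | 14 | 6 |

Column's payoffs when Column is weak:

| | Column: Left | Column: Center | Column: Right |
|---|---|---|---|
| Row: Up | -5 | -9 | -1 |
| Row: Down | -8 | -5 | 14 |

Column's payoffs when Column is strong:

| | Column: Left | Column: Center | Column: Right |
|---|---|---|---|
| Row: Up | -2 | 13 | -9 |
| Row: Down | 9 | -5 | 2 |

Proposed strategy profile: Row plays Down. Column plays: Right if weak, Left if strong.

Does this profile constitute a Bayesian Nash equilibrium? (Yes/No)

Yes

Row plays Down: E[Down] = 5/8·(6) + 3/8·(2) = 9/2; E[Up] = -3/2. Best-responding. ✓
Column (type weak), facing Down: Left gives -8, Center gives -5, Right gives 14. Proposed Right is best. ✓
Column (type strong), facing Down: Left gives 9, Center gives -5, Right gives 2. Proposed Left is best. ✓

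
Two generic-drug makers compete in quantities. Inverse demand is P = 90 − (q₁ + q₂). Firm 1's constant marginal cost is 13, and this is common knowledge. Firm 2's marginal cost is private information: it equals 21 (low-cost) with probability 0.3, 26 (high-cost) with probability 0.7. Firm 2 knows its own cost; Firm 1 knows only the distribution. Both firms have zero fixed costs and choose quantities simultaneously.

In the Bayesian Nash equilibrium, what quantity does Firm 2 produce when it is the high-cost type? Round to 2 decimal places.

Type-c best response for Firm 2: q₂(c) = (90 − c)/2 − q₁/2.
Firm 1 maximizes expected profit; its first-order condition is 90 − 2q₁ − E[q₂] − 13 = 0.
Substituting E[q₂] and solving: E[c₂] = 24.5, so q₁ = (90 − 2·13 + 24.5)/3 = 29.5.
q₂(high-cost) = (90 − 26 − 29.5)/2 = 17.25.

17.25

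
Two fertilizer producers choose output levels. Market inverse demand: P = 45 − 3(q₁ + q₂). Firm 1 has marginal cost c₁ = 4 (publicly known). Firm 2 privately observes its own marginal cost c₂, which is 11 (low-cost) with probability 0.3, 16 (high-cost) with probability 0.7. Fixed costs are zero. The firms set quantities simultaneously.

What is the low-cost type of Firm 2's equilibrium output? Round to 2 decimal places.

2.81

Firm 2 with cost c maximizes (45 − 3(q₁+q₂) − c)·q₂, giving q₂(c) = (45 − c − 3q₁)/6.
E[c₂] = 0.3·11 + 0.7·16 = 14.5
Firm 1's FOC against E[q₂] yields q₁ = (45 − 2·4 + E[c₂])/9 = (45 − 8 + 14.5)/9 = 5.72222.
q₂(low-cost) = (45 − 11 − 3·5.72222)/6 = 2.80556.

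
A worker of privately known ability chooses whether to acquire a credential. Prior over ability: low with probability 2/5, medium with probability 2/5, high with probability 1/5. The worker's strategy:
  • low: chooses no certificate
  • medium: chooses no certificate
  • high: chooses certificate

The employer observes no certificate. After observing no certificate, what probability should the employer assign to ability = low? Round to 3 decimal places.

Apply Bayes' rule using the sender's strategy as the likelihood.
P(no certificate) = (2/5)·1 + (2/5)·1 + (1/5)·0 = 4/5
P(low | no certificate) = ((2/5)·1) / (4/5) = (2/5) / (4/5) = 1/2

0.500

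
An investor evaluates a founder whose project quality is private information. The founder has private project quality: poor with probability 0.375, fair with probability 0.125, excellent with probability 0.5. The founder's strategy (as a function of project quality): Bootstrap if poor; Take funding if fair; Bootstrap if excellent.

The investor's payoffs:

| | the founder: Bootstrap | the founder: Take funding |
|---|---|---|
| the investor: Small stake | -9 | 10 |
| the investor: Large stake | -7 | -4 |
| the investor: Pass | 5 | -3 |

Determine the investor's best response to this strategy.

Pass

Compute the investor's expected payoff for each action, taking the expectation over the founder's type.
E[Small stake] = 0.375·(-9) + 0.125·(10) + 0.5·(-9) = -6.625
E[Large stake] = 0.375·(-7) + 0.125·(-4) + 0.5·(-7) = -6.625
E[Pass] = 0.375·(5) + 0.125·(-3) + 0.5·(5) = 4
Best response: Pass (4 is the largest).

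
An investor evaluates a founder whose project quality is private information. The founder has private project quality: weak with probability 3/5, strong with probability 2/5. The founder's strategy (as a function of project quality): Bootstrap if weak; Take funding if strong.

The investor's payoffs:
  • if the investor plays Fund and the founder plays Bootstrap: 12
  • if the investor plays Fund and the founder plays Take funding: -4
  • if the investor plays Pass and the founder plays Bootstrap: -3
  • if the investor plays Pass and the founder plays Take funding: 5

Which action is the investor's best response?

E[Fund] = 3/5·(12) + 2/5·(-4) = 28/5
E[Pass] = 3/5·(-3) + 2/5·(5) = 1/5
Best response: Fund (28/5 is the largest).

Fund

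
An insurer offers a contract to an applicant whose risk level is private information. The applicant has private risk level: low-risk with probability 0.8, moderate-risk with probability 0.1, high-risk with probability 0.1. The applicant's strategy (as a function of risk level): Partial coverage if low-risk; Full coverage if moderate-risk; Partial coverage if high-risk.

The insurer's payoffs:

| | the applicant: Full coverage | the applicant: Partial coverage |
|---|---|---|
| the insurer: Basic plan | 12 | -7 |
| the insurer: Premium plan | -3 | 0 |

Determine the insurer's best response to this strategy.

Premium plan

E[Basic plan] = 0.8·(-7) + 0.1·(12) + 0.1·(-7) = -5.1
E[Premium plan] = 0.8·(0) + 0.1·(-3) + 0.1·(0) = -0.3
Best response: Premium plan (-0.3 is the largest).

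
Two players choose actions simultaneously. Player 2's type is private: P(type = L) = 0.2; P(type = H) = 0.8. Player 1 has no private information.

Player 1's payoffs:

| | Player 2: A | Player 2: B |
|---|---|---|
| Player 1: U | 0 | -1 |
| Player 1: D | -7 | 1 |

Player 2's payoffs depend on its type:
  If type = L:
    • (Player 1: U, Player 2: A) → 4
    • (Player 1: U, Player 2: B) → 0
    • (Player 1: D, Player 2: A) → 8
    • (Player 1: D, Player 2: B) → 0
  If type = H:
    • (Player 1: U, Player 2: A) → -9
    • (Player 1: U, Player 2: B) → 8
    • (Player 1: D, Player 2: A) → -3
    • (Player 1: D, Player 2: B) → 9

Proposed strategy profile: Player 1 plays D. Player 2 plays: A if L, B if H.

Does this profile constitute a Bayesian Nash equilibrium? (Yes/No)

Yes

Player 1 plays D: E[D] = 0.2·(-7) + 0.8·(1) = -0.6; E[U] = -0.8. Best-responding. ✓
Player 2 (type L), facing D: A gives 8, B gives 0. Proposed A is best. ✓
Player 2 (type H), facing D: A gives -3, B gives 9. Proposed B is best. ✓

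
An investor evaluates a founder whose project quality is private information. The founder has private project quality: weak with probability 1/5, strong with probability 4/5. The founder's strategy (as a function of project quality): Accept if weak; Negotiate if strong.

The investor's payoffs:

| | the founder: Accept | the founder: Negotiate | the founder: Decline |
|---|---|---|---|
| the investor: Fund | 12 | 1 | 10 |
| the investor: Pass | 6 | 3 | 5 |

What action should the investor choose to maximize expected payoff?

Pass

E[Fund] = 1/5·(12) + 4/5·(1) = 16/5
E[Pass] = 1/5·(6) + 4/5·(3) = 18/5
Best response: Pass (18/5 is the largest).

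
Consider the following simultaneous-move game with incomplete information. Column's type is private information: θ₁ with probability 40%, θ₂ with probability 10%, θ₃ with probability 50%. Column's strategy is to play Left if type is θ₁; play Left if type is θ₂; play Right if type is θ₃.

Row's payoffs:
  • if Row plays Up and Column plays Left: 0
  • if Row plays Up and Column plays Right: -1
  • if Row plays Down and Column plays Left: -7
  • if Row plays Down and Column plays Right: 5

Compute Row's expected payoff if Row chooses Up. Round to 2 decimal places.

-0.50

E[Up] = 0.4·0 + 0.1·0 + 0.5·(-1) = 0 + 0 + (-0.5) = -0.5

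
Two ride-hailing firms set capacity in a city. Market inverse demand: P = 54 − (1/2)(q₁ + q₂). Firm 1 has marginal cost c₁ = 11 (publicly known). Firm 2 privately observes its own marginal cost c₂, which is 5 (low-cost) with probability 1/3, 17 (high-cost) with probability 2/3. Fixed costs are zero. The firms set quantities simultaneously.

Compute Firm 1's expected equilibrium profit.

450

Type-c best response for Firm 2: q₂(c) = (54 − c) − q₁/2.
Firm 1 maximizes expected profit; its first-order condition is 54 − q₁ − (1/2)E[q₂] − 11 = 0.
Substituting E[q₂] and solving: E[c₂] = 13, so q₁ = (54 − 2·11 + 13)/(3/2) = 30.
E[P] = 54 − (1/2)·(q₁ + E[q₂]) = 26; Firm 1's expected profit = (E[P] − 11)·q₁ = (26 − 11)·30 = 450.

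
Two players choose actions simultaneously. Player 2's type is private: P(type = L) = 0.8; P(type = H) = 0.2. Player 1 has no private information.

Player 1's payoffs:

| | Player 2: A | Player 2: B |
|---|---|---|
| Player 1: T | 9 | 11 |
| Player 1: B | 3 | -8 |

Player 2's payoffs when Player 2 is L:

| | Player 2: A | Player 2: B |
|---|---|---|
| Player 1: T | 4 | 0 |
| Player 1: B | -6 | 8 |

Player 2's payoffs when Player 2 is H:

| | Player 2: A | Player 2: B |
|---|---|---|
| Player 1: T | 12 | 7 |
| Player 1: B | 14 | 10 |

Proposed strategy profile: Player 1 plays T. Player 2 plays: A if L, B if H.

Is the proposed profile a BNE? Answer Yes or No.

Player 1 plays T: E[T] = 0.8·(9) + 0.2·(11) = 9.4; E[B] = 0.8. Best-responding. ✓
Player 2 (type L), facing T: A gives 4, B gives 0. Proposed A is best. ✓
Player 2 (type H), facing T: A gives 12, B gives 7. Proposed B is not best — profitable deviation exists. ✗

No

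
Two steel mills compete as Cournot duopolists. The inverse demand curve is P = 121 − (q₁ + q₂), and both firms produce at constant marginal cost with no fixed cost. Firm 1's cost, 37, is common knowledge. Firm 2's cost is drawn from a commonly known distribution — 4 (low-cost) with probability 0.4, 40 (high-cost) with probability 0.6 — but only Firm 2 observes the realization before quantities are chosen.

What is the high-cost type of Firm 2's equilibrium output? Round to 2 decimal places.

Type-c best response for Firm 2: q₂(c) = (121 − c)/2 − q₁/2.
Firm 1 maximizes expected profit; its first-order condition is 121 − 2q₁ − E[q₂] − 37 = 0.
Substituting E[q₂] and solving: E[c₂] = 25.6, so q₁ = (121 − 2·37 + 25.6)/3 = 24.2.
q₂(high-cost) = (121 − 40 − 24.2)/2 = 28.4.

28.40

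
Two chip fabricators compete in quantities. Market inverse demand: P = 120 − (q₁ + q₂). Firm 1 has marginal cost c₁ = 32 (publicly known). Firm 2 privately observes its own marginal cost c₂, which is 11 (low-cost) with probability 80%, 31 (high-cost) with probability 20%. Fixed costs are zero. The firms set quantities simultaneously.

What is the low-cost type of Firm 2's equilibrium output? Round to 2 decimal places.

Firm 2 with cost c maximizes (120 − (q₁+q₂) − c)·q₂, giving q₂(c) = (120 − c − q₁)/2.
E[c₂] = 0.8·11 + 0.2·31 = 15
Firm 1's FOC against E[q₂] yields q₁ = (120 − 2·32 + E[c₂])/3 = (120 − 64 + 15)/3 = 23.6667.
q₂(low-cost) = (120 − 11 − 23.6667)/2 = 42.6667.

42.67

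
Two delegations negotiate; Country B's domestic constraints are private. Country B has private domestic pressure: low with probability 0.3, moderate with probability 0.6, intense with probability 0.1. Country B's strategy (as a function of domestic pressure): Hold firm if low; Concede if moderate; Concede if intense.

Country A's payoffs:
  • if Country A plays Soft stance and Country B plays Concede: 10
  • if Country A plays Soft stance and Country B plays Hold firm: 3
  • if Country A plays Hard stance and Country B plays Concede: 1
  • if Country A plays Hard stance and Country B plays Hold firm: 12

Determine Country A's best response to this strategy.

E[Soft stance] = 0.3·(3) + 0.6·(10) + 0.1·(10) = 7.9
E[Hard stance] = 0.3·(12) + 0.6·(1) + 0.1·(1) = 4.3
Best response: Soft stance (7.9 is the largest).

Soft stance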